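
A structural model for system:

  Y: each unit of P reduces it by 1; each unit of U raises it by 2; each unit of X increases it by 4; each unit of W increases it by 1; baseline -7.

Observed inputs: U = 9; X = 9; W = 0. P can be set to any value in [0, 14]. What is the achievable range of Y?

Substituting into the Y equation gives Y = -P + 47.
Linear in P, so extremes are at the endpoints: P = 0 gives Y = 47; P = 14 gives Y = 33.

33 to 47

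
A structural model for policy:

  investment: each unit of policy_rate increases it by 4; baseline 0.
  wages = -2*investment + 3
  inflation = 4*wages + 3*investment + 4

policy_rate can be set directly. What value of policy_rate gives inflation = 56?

policy_rate = -2

Substituting into the wages equation gives wages = -8*policy_rate + 3.
Substituting into the inflation equation gives inflation = -20*policy_rate + 16.
Solve -20*policy_rate + 16 = 56: policy_rate = (56 - 16) / -20 = -2.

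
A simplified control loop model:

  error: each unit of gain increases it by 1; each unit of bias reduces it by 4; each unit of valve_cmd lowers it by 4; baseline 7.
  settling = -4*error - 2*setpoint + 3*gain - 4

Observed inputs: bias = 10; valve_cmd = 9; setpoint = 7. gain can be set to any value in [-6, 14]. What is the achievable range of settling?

244 to 264

Substituting into the error equation gives error = gain - 69.
So settling = -gain + 258.
Linear in gain, so extremes are at the endpoints: gain = -6 gives settling = 264; gain = 14 gives settling = 244.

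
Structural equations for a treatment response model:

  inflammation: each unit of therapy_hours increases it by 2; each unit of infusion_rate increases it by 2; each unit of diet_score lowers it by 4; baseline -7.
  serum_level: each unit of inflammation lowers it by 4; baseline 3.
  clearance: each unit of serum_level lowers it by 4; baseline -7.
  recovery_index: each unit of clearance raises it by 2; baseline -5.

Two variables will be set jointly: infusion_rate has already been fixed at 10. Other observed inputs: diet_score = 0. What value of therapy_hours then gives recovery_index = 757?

With infusion_rate held at 10:
Substituting into the inflammation equation gives inflammation = 2*therapy_hours + 13.
serum_level becomes -8*therapy_hours - 49.
Substituting into the clearance equation gives clearance = 32*therapy_hours + 189.
Substituting into the recovery_index equation gives recovery_index = 64*therapy_hours + 373.
Solve 64*therapy_hours + 373 = 757: therapy_hours = (757 - 373) / 64 = 6.

therapy_hours = 6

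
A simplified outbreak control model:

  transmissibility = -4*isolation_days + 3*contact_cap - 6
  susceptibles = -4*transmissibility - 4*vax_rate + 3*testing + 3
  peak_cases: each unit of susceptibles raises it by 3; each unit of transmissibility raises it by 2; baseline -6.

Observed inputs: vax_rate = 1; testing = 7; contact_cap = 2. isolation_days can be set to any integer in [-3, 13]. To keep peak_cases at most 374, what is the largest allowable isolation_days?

isolation_days = 8

Substituting into the transmissibility equation gives transmissibility = -4*isolation_days.
Substituting into the susceptibles equation gives susceptibles = 16*isolation_days + 20.
peak_cases becomes 40*isolation_days + 54.
Require 40*isolation_days + 54 ≤ 374, so isolation_days ≤ 8.
The largest integer in [-3, 13] satisfying this is 8.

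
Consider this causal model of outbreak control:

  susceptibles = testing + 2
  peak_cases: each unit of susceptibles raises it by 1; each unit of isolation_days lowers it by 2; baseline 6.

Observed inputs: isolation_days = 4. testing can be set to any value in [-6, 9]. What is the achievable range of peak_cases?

-6 to 9

Substituting into the peak_cases equation gives peak_cases = testing.
Linear in testing, so extremes are at the endpoints: testing = -6 gives peak_cases = -6; testing = 9 gives peak_cases = 9.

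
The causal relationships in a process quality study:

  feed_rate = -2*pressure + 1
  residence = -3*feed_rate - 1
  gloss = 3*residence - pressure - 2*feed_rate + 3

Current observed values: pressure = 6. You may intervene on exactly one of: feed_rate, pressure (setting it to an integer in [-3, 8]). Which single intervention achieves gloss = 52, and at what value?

set pressure = 3

Intervening on feed_rate: gloss = -11*feed_rate - 6. Reaching 52 requires feed_rate = -58/11, not an integer.
Intervening on pressure: with other inputs at their observed values, gloss = 21*pressure - 11. Solving for 52 gives pressure = 3, within [-3, 8].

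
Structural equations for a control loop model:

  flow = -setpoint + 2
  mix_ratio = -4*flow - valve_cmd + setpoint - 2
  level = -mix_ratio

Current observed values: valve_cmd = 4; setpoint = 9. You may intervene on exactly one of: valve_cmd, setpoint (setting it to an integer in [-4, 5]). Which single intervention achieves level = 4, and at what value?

set setpoint = 2

Intervening on valve_cmd: level = valve_cmd - 35. Reaching 4 requires valve_cmd = 39, outside [-4, 5].
Intervening on setpoint: with other inputs at their observed values, level = -5*setpoint + 14. Solving for 4 gives setpoint = 2, within [-4, 5].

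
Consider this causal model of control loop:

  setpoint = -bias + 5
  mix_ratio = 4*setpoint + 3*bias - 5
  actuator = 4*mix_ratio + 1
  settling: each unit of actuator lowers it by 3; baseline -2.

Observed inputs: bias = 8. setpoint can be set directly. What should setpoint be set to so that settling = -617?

setpoint = 8

Intervening on setpoint fixes its value directly, overriding its dependence on bias.
Substituting into the mix_ratio equation gives mix_ratio = 4*setpoint + 19.
actuator becomes 16*setpoint + 77.
Substituting into the settling equation gives settling = -48*setpoint - 233.
Solve -48*setpoint - 233 = -617: setpoint = (-617 + 233) / -48 = 8.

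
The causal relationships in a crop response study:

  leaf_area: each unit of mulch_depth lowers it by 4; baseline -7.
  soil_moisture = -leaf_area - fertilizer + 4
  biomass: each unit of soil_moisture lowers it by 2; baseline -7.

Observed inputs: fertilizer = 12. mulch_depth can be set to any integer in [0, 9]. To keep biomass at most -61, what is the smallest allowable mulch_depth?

mulch_depth = 7

Substituting into the soil_moisture equation gives soil_moisture = 4*mulch_depth - 1.
Substituting into the biomass equation gives biomass = -8*mulch_depth - 5.
Require -8*mulch_depth - 5 ≤ -61, so mulch_depth ≥ 7.
The smallest integer in [0, 9] satisfying this is 7.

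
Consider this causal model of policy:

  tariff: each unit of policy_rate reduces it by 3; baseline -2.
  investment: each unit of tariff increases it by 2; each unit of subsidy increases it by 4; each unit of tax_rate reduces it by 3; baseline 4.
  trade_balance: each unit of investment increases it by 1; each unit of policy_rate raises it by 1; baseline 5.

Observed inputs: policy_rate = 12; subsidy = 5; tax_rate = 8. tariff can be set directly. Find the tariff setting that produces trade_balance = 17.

Intervening on tariff fixes its value directly, overriding its dependence on policy_rate.
Substituting into the investment equation gives investment = 2*tariff.
trade_balance becomes 2*tariff + 17.
Solve 2*tariff + 17 = 17: tariff = (17 - 17) / 2 = 0.

tariff = 0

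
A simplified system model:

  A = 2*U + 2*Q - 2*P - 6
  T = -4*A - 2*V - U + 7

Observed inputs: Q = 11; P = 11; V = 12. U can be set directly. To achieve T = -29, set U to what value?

Substituting into the A equation gives A = 2*U - 6.
T becomes -9*U + 7.
Solve -9*U + 7 = -29: U = (-29 - 7) / -9 = 4.

U = 4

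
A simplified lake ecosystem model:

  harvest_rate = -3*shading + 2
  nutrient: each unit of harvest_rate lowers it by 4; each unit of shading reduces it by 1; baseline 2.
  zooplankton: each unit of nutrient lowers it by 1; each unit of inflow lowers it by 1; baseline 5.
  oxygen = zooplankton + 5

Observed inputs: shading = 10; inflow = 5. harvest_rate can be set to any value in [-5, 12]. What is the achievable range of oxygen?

Intervening on harvest_rate fixes its value directly, overriding its dependence on shading.
Substituting into the nutrient equation gives nutrient = -4*harvest_rate - 8.
Substituting into the zooplankton equation gives zooplankton = 4*harvest_rate + 8.
Substituting into the oxygen equation gives oxygen = 4*harvest_rate + 13.
Linear in harvest_rate, so extremes are at the endpoints: harvest_rate = -5 gives oxygen = -7; harvest_rate = 12 gives oxygen = 61.

-7 to 61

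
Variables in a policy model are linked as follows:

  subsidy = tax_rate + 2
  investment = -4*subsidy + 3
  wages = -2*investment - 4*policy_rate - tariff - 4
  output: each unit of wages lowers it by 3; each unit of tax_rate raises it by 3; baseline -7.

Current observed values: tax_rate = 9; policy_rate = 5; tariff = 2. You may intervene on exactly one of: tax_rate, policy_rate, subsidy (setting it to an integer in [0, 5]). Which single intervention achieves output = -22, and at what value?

Intervening on tax_rate: with other inputs at their observed values, output = -21*tax_rate + 41. Solving for -22 gives tax_rate = 3, within [0, 5].
Intervening on policy_rate: output = 12*policy_rate - 208. Reaching -22 requires policy_rate = 31/2, not an integer.
Intervening on subsidy: output = -24*subsidy + 116. Reaching -22 requires subsidy = 23/4, not an integer.

set tax_rate = 3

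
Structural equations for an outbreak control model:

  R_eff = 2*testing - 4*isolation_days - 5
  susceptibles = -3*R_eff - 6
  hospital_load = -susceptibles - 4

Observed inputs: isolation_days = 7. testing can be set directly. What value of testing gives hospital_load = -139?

Substituting into the R_eff equation gives R_eff = 2*testing - 33.
So susceptibles = -6*testing + 93.
This gives hospital_load = 6*testing - 97.
Solve 6*testing - 97 = -139: testing = (-139 + 97) / 6 = -7.

testing = -7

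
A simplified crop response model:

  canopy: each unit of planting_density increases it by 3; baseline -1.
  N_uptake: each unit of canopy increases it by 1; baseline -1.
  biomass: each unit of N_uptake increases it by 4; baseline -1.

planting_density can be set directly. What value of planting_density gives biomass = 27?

planting_density = 3

Substituting into the N_uptake equation gives N_uptake = 3*planting_density - 2.
Substituting into the biomass equation gives biomass = 12*planting_density - 9.
Solve 12*planting_density - 9 = 27: planting_density = (27 + 9) / 12 = 3.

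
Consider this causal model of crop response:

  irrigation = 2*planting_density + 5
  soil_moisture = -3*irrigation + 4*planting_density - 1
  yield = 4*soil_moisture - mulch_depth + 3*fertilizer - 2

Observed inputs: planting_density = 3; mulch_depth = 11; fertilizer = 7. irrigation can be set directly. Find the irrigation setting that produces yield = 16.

Intervening on irrigation fixes its value directly, overriding its dependence on planting_density.
Substituting into the soil_moisture equation gives soil_moisture = -3*irrigation + 11.
yield becomes -12*irrigation + 52.
Solve -12*irrigation + 52 = 16: irrigation = (16 - 52) / -12 = 3.

irrigation = 3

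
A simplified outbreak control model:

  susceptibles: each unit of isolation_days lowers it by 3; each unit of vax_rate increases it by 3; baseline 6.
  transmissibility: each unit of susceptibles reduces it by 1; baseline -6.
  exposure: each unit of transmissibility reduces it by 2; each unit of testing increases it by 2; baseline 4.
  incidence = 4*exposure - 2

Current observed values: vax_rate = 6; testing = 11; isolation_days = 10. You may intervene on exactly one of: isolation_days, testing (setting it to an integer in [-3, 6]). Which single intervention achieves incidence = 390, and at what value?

Intervening on isolation_days: with other inputs at their observed values, incidence = -24*isolation_days + 342. Solving for 390 gives isolation_days = -2, within [-3, 6].
Intervening on testing: incidence = 8*testing + 14. Reaching 390 requires testing = 47, outside [-3, 6].

set isolation_days = -2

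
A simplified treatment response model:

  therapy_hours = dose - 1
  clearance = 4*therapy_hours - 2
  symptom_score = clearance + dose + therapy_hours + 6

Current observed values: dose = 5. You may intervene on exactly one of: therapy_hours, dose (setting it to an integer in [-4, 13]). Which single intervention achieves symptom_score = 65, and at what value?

Intervening on therapy_hours: symptom_score = 5*therapy_hours + 9. Reaching 65 requires therapy_hours = 56/5, not an integer.
Intervening on dose: with other inputs at their observed values, symptom_score = 6*dose - 1. Solving for 65 gives dose = 11, within [-4, 13].

set dose = 11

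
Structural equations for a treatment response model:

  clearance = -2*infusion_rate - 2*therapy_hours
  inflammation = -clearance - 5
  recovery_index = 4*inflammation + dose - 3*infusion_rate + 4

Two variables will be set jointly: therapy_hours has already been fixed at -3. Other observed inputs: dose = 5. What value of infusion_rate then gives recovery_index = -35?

With therapy_hours held at -3:
Substituting into the clearance equation gives clearance = -2*infusion_rate + 6.
inflammation becomes 2*infusion_rate - 11.
Substituting into the recovery_index equation gives recovery_index = 5*infusion_rate - 35.
Solve 5*infusion_rate - 35 = -35: infusion_rate = (-35 + 35) / 5 = 0.

infusion_rate = 0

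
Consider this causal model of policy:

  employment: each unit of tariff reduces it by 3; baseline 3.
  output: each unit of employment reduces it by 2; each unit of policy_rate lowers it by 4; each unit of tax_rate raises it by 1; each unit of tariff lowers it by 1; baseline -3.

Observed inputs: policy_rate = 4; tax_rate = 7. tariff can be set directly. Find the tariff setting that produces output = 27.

Substituting into the output equation gives output = 5*tariff - 18.
Solve 5*tariff - 18 = 27: tariff = (27 + 18) / 5 = 9.

tariff = 9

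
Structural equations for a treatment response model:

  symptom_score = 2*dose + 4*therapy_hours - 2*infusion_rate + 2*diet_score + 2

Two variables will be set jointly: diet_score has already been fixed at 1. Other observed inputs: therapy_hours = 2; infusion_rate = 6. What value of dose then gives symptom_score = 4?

dose = 2

With diet_score held at 1:
Substituting into the symptom_score equation gives symptom_score = 2*dose.
Solve 2*dose = 4: dose = 4 / 2 = 2.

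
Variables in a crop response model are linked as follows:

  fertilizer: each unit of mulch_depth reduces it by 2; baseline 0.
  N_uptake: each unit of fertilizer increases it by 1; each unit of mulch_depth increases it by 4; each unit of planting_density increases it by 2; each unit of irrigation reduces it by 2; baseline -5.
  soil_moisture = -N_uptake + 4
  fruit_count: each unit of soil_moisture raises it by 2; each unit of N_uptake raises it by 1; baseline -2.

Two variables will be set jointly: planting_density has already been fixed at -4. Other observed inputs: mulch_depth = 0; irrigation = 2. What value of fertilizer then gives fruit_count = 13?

fertilizer = 10

With planting_density held at -4:
Intervening on fertilizer fixes its value directly, overriding its dependence on mulch_depth.
Substituting into the N_uptake equation gives N_uptake = fertilizer - 17.
soil_moisture becomes -fertilizer + 21.
Substituting into the fruit_count equation gives fruit_count = -fertilizer + 23.
Solve -fertilizer + 23 = 13: fertilizer = (13 - 23) / -1 = 10.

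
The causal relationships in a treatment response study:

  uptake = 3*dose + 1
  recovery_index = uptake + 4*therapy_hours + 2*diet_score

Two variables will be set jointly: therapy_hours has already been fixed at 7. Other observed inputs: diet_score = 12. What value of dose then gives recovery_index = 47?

dose = -2

With therapy_hours held at 7:
Substituting into the recovery_index equation gives recovery_index = 3*dose + 53.
Solve 3*dose + 53 = 47: dose = (47 - 53) / 3 = -2.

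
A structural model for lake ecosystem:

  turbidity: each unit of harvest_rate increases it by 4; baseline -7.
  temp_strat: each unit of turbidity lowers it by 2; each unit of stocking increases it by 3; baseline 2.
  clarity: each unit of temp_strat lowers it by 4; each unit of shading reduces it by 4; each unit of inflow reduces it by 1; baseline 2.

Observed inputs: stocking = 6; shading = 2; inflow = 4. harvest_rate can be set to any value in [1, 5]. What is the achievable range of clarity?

-114 to 14

Substituting into the temp_strat equation gives temp_strat = -8*harvest_rate + 34.
clarity becomes 32*harvest_rate - 146.
Linear in harvest_rate, so extremes are at the endpoints: harvest_rate = 1 gives clarity = -114; harvest_rate = 5 gives clarity = 14.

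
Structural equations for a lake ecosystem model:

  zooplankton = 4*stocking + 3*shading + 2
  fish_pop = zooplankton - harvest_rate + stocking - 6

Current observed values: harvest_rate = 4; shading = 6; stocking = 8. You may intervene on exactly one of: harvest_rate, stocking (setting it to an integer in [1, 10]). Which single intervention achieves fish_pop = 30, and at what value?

set stocking = 4

Intervening on harvest_rate: fish_pop = -harvest_rate + 54. Reaching 30 requires harvest_rate = 24, outside [1, 10].
Intervening on stocking: with other inputs at their observed values, fish_pop = 5*stocking + 10. Solving for 30 gives stocking = 4, within [1, 10].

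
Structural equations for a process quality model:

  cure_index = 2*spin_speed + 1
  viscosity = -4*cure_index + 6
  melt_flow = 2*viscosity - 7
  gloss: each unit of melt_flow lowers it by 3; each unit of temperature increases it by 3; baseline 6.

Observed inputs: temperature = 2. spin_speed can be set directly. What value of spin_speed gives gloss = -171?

spin_speed = -4

Substituting into the viscosity equation gives viscosity = -8*spin_speed + 2.
Substituting into the melt_flow equation gives melt_flow = -16*spin_speed - 3.
This gives gloss = 48*spin_speed + 21.
Solve 48*spin_speed + 21 = -171: spin_speed = (-171 - 21) / 48 = -4.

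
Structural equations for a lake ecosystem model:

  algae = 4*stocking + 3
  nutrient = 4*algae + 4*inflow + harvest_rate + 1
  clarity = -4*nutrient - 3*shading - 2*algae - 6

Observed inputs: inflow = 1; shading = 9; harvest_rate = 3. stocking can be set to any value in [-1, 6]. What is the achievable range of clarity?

Substituting into the nutrient equation gives nutrient = 16*stocking + 20.
So clarity = -72*stocking - 119.
Linear in stocking, so extremes are at the endpoints: stocking = -1 gives clarity = -47; stocking = 6 gives clarity = -551.

-551 to -47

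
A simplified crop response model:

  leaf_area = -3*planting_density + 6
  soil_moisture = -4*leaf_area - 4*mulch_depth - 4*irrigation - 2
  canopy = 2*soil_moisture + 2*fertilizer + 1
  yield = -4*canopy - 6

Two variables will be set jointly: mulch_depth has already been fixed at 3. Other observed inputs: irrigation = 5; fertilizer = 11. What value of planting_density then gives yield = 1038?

With mulch_depth held at 3:
Substituting into the soil_moisture equation gives soil_moisture = 12*planting_density - 58.
canopy becomes 24*planting_density - 93.
Substituting into the yield equation gives yield = -96*planting_density + 366.
Solve -96*planting_density + 366 = 1038: planting_density = (1038 - 366) / -96 = -7.

planting_density = -7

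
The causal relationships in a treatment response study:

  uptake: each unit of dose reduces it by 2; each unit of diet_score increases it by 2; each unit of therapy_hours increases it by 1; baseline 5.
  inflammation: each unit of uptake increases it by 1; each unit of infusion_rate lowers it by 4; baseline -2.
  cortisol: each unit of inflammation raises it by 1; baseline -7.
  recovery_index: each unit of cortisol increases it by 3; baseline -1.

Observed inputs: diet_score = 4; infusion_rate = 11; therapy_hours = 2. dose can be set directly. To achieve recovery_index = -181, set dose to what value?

Substituting into the uptake equation gives uptake = -2*dose + 15.
Substituting into the inflammation equation gives inflammation = -2*dose - 31.
Substituting into the cortisol equation gives cortisol = -2*dose - 38.
recovery_index becomes -6*dose - 115.
Solve -6*dose - 115 = -181: dose = (-181 + 115) / -6 = 11.

dose = 11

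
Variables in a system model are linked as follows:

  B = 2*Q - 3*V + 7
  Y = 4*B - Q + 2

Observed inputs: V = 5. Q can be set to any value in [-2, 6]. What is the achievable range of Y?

Substituting into the B equation gives B = 2*Q - 8.
So Y = 7*Q - 30.
Linear in Q, so extremes are at the endpoints: Q = -2 gives Y = -44; Q = 6 gives Y = 12.

-44 to 12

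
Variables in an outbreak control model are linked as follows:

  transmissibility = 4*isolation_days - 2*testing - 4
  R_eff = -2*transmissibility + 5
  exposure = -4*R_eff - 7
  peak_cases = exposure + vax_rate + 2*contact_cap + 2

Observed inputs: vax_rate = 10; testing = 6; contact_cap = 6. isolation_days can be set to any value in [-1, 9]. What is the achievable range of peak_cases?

-163 to 157

Substituting into the transmissibility equation gives transmissibility = 4*isolation_days - 16.
So R_eff = -8*isolation_days + 37.
So exposure = 32*isolation_days - 155.
peak_cases becomes 32*isolation_days - 131.
Linear in isolation_days, so extremes are at the endpoints: isolation_days = -1 gives peak_cases = -163; isolation_days = 9 gives peak_cases = 157.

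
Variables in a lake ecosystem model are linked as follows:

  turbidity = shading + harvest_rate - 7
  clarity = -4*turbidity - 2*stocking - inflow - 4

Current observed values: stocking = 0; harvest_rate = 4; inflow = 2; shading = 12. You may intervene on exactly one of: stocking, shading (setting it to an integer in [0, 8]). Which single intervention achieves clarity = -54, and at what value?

set stocking = 6

Intervening on stocking: with other inputs at their observed values, clarity = -2*stocking - 42. Solving for -54 gives stocking = 6, within [0, 8].
Intervening on shading: clarity = -4*shading + 6. Reaching -54 requires shading = 15, outside [0, 8].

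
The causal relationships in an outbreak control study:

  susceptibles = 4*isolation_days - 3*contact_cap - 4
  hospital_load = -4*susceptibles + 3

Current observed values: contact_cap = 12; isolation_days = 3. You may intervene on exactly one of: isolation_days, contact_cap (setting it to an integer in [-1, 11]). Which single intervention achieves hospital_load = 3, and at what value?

Intervening on isolation_days: with other inputs at their observed values, hospital_load = -16*isolation_days + 163. Solving for 3 gives isolation_days = 10, within [-1, 11].
Intervening on contact_cap: hospital_load = 12*contact_cap - 29. Reaching 3 requires contact_cap = 8/3, not an integer.

set isolation_days = 10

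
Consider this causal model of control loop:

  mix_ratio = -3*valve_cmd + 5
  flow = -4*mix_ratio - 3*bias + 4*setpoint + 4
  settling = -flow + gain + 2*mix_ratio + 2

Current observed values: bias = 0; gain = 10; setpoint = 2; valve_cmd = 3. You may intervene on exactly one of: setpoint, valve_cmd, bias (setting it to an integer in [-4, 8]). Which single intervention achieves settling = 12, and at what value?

set valve_cmd = 1

Intervening on setpoint: settling = -4*setpoint - 16. Reaching 12 requires setpoint = -7, outside [-4, 8].
Intervening on valve_cmd: with other inputs at their observed values, settling = -18*valve_cmd + 30. Solving for 12 gives valve_cmd = 1, within [-4, 8].
Intervening on bias: settling = 3*bias - 24. Reaching 12 requires bias = 12, outside [-4, 8].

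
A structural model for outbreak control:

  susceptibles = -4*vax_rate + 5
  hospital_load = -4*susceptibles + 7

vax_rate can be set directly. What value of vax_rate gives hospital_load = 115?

vax_rate = 8

Substituting into the hospital_load equation gives hospital_load = 16*vax_rate - 13.
Solve 16*vax_rate - 13 = 115: vax_rate = (115 + 13) / 16 = 8.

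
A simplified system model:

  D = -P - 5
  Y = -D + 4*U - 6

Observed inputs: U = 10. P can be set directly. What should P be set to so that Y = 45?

P = 6

Substituting into the Y equation gives Y = P + 39.
Solve P + 39 = 45: P = (45 - 39) / 1 = 6.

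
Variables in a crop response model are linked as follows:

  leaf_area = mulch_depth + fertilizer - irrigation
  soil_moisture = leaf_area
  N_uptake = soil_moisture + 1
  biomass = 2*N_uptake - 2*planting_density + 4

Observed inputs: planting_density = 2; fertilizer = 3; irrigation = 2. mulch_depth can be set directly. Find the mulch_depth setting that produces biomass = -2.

mulch_depth = -3

Substituting into the leaf_area equation gives leaf_area = mulch_depth + 1.
soil_moisture becomes mulch_depth + 1.
So N_uptake = mulch_depth + 2.
Substituting into the biomass equation gives biomass = 2*mulch_depth + 4.
Solve 2*mulch_depth + 4 = -2: mulch_depth = (-2 - 4) / 2 = -3.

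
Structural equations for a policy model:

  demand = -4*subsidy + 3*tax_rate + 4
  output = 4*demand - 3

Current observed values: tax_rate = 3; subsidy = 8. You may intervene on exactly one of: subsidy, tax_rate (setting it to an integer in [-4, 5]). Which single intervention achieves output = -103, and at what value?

Intervening on subsidy: output = -16*subsidy + 49. Reaching -103 requires subsidy = 19/2, not an integer.
Intervening on tax_rate: with other inputs at their observed values, output = 12*tax_rate - 115. Solving for -103 gives tax_rate = 1, within [-4, 5].

set tax_rate = 1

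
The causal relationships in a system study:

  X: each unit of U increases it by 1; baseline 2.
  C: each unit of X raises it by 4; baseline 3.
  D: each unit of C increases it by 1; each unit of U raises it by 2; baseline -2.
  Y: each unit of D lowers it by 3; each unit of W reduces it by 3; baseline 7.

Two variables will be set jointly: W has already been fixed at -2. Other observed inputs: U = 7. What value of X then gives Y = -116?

With W held at -2:
Intervening on X fixes its value directly, overriding its dependence on U.
Substituting into the D equation gives D = 4*X + 15.
Y becomes -12*X - 32.
Solve -12*X - 32 = -116: X = (-116 + 32) / -12 = 7.

X = 7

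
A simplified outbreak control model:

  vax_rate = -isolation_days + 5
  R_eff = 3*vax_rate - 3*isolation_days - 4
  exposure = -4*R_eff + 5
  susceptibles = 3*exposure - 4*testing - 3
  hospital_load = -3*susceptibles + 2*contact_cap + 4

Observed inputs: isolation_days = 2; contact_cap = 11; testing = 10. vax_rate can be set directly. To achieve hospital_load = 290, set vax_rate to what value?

Intervening on vax_rate fixes its value directly, overriding its dependence on isolation_days.
Substituting into the R_eff equation gives R_eff = 3*vax_rate - 10.
Substituting into the exposure equation gives exposure = -12*vax_rate + 45.
Substituting into the susceptibles equation gives susceptibles = -36*vax_rate + 92.
So hospital_load = 108*vax_rate - 250.
Solve 108*vax_rate - 250 = 290: vax_rate = (290 + 250) / 108 = 5.

vax_rate = 5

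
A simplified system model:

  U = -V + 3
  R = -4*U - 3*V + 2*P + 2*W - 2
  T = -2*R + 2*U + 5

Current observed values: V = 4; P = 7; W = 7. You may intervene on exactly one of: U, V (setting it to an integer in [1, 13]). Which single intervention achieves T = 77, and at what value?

set U = 10

Intervening on U: with other inputs at their observed values, T = 10*U - 23. Solving for 77 gives U = 10, within [1, 13].
Intervening on V: T = -4*V - 17. Reaching 77 requires V = -47/2, not an integer.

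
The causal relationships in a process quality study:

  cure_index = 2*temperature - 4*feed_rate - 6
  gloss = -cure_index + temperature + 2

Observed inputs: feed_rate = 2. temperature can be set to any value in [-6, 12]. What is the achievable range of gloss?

Substituting into the cure_index equation gives cure_index = 2*temperature - 14.
Substituting into the gloss equation gives gloss = -temperature + 16.
Linear in temperature, so extremes are at the endpoints: temperature = -6 gives gloss = 22; temperature = 12 gives gloss = 4.

4 to 22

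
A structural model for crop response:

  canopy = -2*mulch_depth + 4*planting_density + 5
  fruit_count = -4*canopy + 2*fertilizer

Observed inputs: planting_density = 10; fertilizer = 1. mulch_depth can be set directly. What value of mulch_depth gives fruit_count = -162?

Substituting into the canopy equation gives canopy = -2*mulch_depth + 45.
Substituting into the fruit_count equation gives fruit_count = 8*mulch_depth - 178.
Solve 8*mulch_depth - 178 = -162: mulch_depth = (-162 + 178) / 8 = 2.

mulch_depth = 2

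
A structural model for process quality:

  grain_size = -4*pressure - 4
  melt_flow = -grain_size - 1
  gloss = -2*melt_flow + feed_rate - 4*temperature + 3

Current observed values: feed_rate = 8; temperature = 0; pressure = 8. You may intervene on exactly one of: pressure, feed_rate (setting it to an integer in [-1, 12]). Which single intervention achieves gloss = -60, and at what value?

set feed_rate = 7

Intervening on pressure: gloss = -8*pressure + 5. Reaching -60 requires pressure = 65/8, not an integer.
Intervening on feed_rate: with other inputs at their observed values, gloss = feed_rate - 67. Solving for -60 gives feed_rate = 7, within [-1, 12].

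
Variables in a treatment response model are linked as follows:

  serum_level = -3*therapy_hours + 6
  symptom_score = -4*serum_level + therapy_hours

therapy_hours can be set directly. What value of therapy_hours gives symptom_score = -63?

Substituting into the symptom_score equation gives symptom_score = 13*therapy_hours - 24.
Solve 13*therapy_hours - 24 = -63: therapy_hours = (-63 + 24) / 13 = -3.

therapy_hours = -3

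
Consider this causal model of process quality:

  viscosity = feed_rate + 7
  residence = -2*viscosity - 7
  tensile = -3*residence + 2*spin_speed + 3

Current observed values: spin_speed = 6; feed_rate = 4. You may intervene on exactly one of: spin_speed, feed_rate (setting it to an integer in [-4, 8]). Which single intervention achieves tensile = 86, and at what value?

Intervening on spin_speed: with other inputs at their observed values, tensile = 2*spin_speed + 90. Solving for 86 gives spin_speed = -2, within [-4, 8].
Intervening on feed_rate: tensile = 6*feed_rate + 78. Reaching 86 requires feed_rate = 4/3, not an integer.

set spin_speed = -2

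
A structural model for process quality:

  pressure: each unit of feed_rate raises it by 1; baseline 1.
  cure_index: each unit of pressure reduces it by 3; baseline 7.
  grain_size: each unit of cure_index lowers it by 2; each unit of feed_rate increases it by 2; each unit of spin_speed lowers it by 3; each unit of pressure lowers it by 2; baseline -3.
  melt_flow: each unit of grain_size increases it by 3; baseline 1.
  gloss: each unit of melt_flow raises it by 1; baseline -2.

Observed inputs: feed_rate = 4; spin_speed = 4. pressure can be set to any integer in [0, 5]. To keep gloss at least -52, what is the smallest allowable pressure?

pressure = 1

Intervening on pressure fixes its value directly, overriding its dependence on feed_rate.
Substituting into the grain_size equation gives grain_size = 4*pressure - 21.
So melt_flow = 12*pressure - 62.
Substituting into the gloss equation gives gloss = 12*pressure - 64.
Require 12*pressure - 64 ≥ -52, so pressure ≥ 1.
The smallest integer in [0, 5] satisfying this is 1.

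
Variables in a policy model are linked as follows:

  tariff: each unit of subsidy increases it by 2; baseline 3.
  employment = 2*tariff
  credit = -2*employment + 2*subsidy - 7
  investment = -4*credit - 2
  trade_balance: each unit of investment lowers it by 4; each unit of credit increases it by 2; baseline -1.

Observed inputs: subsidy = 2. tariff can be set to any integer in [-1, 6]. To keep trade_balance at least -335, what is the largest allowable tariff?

tariff = 4

Intervening on tariff fixes its value directly, overriding its dependence on subsidy.
Substituting into the credit equation gives credit = -4*tariff - 3.
So investment = 16*tariff + 10.
trade_balance becomes -72*tariff - 47.
Require -72*tariff - 47 ≥ -335, so tariff ≤ 4.
The largest integer in [-1, 6] satisfying this is 4.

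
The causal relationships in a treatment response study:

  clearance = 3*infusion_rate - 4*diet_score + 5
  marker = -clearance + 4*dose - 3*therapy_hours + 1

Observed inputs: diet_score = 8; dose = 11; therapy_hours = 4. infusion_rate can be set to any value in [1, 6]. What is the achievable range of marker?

Substituting into the clearance equation gives clearance = 3*infusion_rate - 27.
This gives marker = -3*infusion_rate + 60.
Linear in infusion_rate, so extremes are at the endpoints: infusion_rate = 1 gives marker = 57; infusion_rate = 6 gives marker = 42.

42 to 57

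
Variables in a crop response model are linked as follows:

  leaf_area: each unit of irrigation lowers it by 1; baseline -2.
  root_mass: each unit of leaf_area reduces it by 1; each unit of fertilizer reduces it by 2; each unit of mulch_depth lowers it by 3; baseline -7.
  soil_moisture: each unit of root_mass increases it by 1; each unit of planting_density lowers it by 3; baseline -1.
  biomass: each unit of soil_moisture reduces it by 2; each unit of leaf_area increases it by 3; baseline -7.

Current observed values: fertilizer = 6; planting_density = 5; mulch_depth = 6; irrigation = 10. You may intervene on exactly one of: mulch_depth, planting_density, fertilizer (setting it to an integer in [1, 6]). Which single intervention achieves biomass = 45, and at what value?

set planting_density = 6

Intervening on mulch_depth: biomass = 6*mulch_depth + 3. Reaching 45 requires mulch_depth = 7, outside [1, 6].
Intervening on planting_density: with other inputs at their observed values, biomass = 6*planting_density + 9. Solving for 45 gives planting_density = 6, within [1, 6].
Intervening on fertilizer: biomass = 4*fertilizer + 15. Reaching 45 requires fertilizer = 15/2, not an integer.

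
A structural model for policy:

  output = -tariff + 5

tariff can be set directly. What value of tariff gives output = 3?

Solve -tariff + 5 = 3: tariff = (3 - 5) / -1 = 2.

tariff = 2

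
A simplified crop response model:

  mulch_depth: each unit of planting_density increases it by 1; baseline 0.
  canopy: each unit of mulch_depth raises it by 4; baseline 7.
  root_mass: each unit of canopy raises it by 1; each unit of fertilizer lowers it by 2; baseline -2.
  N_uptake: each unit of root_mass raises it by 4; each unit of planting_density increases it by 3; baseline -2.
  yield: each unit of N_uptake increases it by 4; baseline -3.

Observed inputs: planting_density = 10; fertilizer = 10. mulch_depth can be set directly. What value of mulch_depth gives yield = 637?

Intervening on mulch_depth fixes its value directly, overriding its dependence on planting_density.
Substituting into the root_mass equation gives root_mass = 4*mulch_depth - 15.
So N_uptake = 16*mulch_depth - 32.
So yield = 64*mulch_depth - 131.
Solve 64*mulch_depth - 131 = 637: mulch_depth = (637 + 131) / 64 = 12.

mulch_depth = 12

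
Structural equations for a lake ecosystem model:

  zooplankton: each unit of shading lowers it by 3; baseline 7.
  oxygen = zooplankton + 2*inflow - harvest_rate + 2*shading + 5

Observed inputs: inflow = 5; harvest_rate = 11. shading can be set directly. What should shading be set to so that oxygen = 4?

shading = 7

Substituting into the oxygen equation gives oxygen = -shading + 11.
Solve -shading + 11 = 4: shading = (4 - 11) / -1 = 7.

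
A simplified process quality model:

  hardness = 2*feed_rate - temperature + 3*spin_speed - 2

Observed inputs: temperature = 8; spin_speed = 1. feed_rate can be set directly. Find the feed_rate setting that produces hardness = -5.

Substituting into the hardness equation gives hardness = 2*feed_rate - 7.
Solve 2*feed_rate - 7 = -5: feed_rate = (-5 + 7) / 2 = 1.

feed_rate = 1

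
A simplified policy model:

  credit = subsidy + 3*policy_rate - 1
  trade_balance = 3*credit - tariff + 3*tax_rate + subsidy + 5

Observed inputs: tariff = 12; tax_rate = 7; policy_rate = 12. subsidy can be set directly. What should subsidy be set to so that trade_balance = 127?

subsidy = 2

Substituting into the credit equation gives credit = subsidy + 35.
Substituting into the trade_balance equation gives trade_balance = 4*subsidy + 119.
Solve 4*subsidy + 119 = 127: subsidy = (127 - 119) / 4 = 2.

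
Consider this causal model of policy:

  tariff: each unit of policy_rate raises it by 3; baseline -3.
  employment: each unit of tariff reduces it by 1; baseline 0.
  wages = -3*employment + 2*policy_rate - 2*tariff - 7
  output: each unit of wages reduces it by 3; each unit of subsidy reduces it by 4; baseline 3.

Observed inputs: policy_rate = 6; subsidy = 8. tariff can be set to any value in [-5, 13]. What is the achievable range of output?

-83 to -29

Intervening on tariff fixes its value directly, overriding its dependence on policy_rate.
Substituting into the wages equation gives wages = tariff + 5.
Substituting into the output equation gives output = -3*tariff - 44.
Linear in tariff, so extremes are at the endpoints: tariff = -5 gives output = -29; tariff = 13 gives output = -83.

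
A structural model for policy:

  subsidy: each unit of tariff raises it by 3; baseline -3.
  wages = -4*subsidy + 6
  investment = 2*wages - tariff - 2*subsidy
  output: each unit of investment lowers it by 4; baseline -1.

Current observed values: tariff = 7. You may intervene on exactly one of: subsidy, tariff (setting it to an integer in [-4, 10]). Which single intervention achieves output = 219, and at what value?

set subsidy = 6

Intervening on subsidy: with other inputs at their observed values, output = 40*subsidy - 21. Solving for 219 gives subsidy = 6, within [-4, 10].
Intervening on tariff: output = 124*tariff - 169. Reaching 219 requires tariff = 97/31, not an integer.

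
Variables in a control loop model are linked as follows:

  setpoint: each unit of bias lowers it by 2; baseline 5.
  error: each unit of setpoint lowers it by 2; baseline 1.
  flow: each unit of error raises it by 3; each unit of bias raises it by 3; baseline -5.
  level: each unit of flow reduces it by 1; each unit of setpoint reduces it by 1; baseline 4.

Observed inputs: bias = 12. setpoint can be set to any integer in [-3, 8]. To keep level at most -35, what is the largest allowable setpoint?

Intervening on setpoint fixes its value directly, overriding its dependence on bias.
Substituting into the flow equation gives flow = -6*setpoint + 34.
level becomes 5*setpoint - 30.
Require 5*setpoint - 30 ≤ -35, so setpoint ≤ -1.
The largest integer in [-3, 8] satisfying this is -1.

setpoint = -1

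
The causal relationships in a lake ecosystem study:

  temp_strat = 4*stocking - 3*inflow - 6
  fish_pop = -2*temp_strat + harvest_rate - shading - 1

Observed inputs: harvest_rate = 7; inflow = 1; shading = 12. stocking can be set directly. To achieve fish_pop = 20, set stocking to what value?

stocking = -1

Substituting into the temp_strat equation gives temp_strat = 4*stocking - 9.
Substituting into the fish_pop equation gives fish_pop = -8*stocking + 12.
Solve -8*stocking + 12 = 20: stocking = (20 - 12) / -8 = -1.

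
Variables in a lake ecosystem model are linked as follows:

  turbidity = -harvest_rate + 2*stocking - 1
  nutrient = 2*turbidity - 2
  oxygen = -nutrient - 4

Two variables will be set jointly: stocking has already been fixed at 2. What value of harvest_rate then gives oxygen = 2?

With stocking held at 2:
Substituting into the turbidity equation gives turbidity = -harvest_rate + 3.
Substituting into the nutrient equation gives nutrient = -2*harvest_rate + 4.
So oxygen = 2*harvest_rate - 8.
Solve 2*harvest_rate - 8 = 2: harvest_rate = (2 + 8) / 2 = 5.

harvest_rate = 5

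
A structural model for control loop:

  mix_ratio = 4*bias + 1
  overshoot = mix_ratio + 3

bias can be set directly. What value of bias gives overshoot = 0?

bias = -1

Substituting into the overshoot equation gives overshoot = 4*bias + 4.
Solve 4*bias + 4 = 0: bias = (0 - 4) / 4 = -1.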